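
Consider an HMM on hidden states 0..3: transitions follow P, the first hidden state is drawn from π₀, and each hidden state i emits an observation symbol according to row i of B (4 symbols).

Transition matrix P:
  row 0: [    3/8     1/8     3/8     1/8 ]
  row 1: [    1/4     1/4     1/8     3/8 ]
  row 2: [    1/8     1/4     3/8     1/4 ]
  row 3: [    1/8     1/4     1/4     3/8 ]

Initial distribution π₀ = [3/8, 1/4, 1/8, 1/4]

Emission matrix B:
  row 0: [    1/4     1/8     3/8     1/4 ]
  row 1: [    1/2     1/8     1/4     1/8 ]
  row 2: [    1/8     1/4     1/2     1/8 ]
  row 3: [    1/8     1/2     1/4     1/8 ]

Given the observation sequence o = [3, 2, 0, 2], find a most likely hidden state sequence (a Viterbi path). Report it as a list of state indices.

t=0: δ = [9.375e-02, 3.125e-02, 1.562e-02, 3.125e-02]  (obs o_0=3)
t=1: δ = [1.318e-02, 2.930e-03, 1.758e-02, 2.930e-03]  ψ = [0, 0, 0, 0]  (obs o_1=2)
t=2: δ = [1.236e-03, 2.197e-03, 8.240e-04, 5.493e-04]  ψ = [0, 2, 2, 2]  (obs o_2=0)
t=3: δ = [2.060e-04, 1.373e-04, 2.317e-04, 2.060e-04]  ψ = [1, 1, 0, 1]  (obs o_3=2)
backtrack: best end state = 2; path = [0, 0, 0, 2]

path = [0, 0, 0, 2]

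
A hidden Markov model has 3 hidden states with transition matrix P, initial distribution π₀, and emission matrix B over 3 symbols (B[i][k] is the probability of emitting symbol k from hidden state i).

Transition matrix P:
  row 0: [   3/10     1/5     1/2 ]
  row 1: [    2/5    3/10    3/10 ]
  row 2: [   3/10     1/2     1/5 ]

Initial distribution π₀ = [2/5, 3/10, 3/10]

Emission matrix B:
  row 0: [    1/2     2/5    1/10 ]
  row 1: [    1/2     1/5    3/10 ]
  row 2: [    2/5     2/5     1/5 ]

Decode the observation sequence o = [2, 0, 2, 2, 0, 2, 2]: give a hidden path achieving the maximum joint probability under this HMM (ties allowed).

path = [1, 0, 2, 1, 0, 2, 1]

t=0: δ = [4.000e-02, 9.000e-02, 6.000e-02]  (obs o_0=2)
t=1: δ = [1.800e-02, 1.500e-02, 1.080e-02]  ψ = [1, 2, 1]  (obs o_1=0)
t=2: δ = [6.000e-04, 1.620e-03, 1.800e-03]  ψ = [1, 2, 0]  (obs o_2=2)
t=3: δ = [6.480e-05, 2.700e-04, 9.720e-05]  ψ = [1, 2, 1]  (obs o_3=2)
t=4: δ = [5.400e-05, 4.050e-05, 3.240e-05]  ψ = [1, 1, 1]  (obs o_4=0)
t=5: δ = [1.620e-06, 4.860e-06, 5.400e-06]  ψ = [0, 2, 0]  (obs o_5=2)
t=6: δ = [1.944e-07, 8.100e-07, 2.916e-07]  ψ = [1, 2, 1]  (obs o_6=2)
backtrack: best end state = 1; path = [1, 0, 2, 1, 0, 2, 1]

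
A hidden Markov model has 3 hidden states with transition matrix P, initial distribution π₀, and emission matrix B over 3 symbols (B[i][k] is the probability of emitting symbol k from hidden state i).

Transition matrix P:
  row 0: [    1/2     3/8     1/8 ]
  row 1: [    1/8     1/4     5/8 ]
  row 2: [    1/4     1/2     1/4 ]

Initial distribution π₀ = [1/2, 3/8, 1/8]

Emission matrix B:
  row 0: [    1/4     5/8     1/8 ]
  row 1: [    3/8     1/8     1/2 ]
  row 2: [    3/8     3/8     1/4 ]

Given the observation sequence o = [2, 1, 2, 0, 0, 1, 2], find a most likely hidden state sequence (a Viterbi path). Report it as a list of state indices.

path = [1, 2, 1, 2, 1, 2, 1]

t=0: δ = [6.250e-02, 1.875e-01, 3.125e-02]  (obs o_0=2)
t=1: δ = [1.953e-02, 5.859e-03, 4.395e-02]  ψ = [0, 1, 1]  (obs o_1=1)
t=2: δ = [1.373e-03, 1.099e-02, 2.747e-03]  ψ = [2, 2, 2]  (obs o_2=2)
t=3: δ = [3.433e-04, 1.030e-03, 2.575e-03]  ψ = [1, 1, 1]  (obs o_3=0)
t=4: δ = [1.609e-04, 4.828e-04, 2.414e-04]  ψ = [2, 2, 1]  (obs o_4=0)
t=5: δ = [5.029e-05, 1.509e-05, 1.132e-04]  ψ = [0, 1, 1]  (obs o_5=1)
t=6: δ = [3.536e-06, 2.829e-05, 7.072e-06]  ψ = [2, 2, 2]  (obs o_6=2)
backtrack: best end state = 1; path = [1, 2, 1, 2, 1, 2, 1]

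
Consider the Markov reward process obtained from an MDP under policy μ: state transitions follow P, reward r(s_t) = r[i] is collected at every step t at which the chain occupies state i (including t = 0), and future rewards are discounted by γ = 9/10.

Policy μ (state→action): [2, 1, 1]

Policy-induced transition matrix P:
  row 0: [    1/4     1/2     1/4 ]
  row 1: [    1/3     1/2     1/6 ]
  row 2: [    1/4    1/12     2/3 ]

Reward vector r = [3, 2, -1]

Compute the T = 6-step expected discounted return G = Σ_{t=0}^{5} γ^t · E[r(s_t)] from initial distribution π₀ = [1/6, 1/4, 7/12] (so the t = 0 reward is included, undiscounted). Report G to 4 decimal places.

G = 4.1592

t=0: π = [0.1667, 0.2500, 0.5833], E[r] = 0.4167, γ^t·E[r] = 0.416667, running G = 0.416667
t=1: π = [0.2708, 0.2569, 0.4722], E[r] = 0.8542, γ^t·E[r] = 0.768750, running G = 1.185417
t=2: π = [0.2714, 0.3032, 0.4253], E[r] = 0.9954, γ^t·E[r] = 0.806250, running G = 1.991667
t=3: π = [0.2753, 0.3228, 0.4020], E[r] = 1.0694, γ^t·E[r] = 0.779590, running G = 2.771257
t=4: π = [0.2769, 0.3325, 0.3906], E[r] = 1.1051, γ^t·E[r] = 0.725084, running G = 3.496341
t=5: π = [0.2777, 0.3373, 0.3850], E[r] = 1.1226, γ^t·E[r] = 0.662889, running G = 4.159230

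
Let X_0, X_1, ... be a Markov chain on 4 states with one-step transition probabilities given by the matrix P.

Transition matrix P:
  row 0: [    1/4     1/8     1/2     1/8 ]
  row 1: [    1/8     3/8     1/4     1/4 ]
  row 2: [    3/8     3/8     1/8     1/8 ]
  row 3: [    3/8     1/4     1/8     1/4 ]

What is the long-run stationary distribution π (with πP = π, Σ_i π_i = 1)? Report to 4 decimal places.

Balance equations π_j = Σ_i π_i·P[i][j]:
  π_0 = 1/4·π_0 + 1/8·π_1 + 3/8·π_2 + 3/8·π_3
  π_1 = 1/8·π_0 + 3/8·π_1 + 3/8·π_2 + 1/4·π_3
  π_2 = 1/2·π_0 + 1/4·π_1 + 1/8·π_2 + 1/8·π_3
  normalize: π_0 + π_1 + π_2 + π_3 = 1
Solving the linear system gives exactly π = [131/485, 138/485, 127/485, 89/485].

π = [0.2701, 0.2845, 0.2619, 0.1835]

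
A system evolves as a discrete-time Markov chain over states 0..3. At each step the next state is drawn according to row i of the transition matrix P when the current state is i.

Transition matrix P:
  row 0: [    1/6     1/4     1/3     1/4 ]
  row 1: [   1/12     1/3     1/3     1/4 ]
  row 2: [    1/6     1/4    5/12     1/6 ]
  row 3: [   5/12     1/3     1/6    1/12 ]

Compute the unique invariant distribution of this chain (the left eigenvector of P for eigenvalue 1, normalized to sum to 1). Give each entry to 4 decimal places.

Balance equations π_j = Σ_i π_i·P[i][j]:
  π_0 = 1/6·π_0 + 1/12·π_1 + 1/6·π_2 + 5/12·π_3
  π_1 = 1/4·π_0 + 1/3·π_1 + 1/4·π_2 + 1/3·π_3
  π_2 = 1/3·π_0 + 1/3·π_1 + 5/12·π_2 + 1/6·π_3
  normalize: π_0 + π_1 + π_2 + π_3 = 1
Solving the linear system gives exactly π = [159/836, 485/1672, 25/76, 29/152].

π = [0.1902, 0.2901, 0.3289, 0.1908]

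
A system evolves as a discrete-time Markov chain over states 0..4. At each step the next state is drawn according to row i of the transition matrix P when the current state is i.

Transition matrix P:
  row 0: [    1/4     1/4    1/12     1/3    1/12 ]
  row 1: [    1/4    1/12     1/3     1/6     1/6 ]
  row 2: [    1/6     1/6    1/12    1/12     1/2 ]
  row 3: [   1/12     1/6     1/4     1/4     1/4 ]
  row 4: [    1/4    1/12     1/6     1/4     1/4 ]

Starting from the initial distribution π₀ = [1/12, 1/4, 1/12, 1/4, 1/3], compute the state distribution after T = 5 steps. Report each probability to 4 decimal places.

t=0: π = [0.0833, 0.2500, 0.0833, 0.2500, 0.3333]
t=1: π = [0.2014, 0.1250, 0.2153, 0.2222, 0.2361]
t=2: π = [0.1950, 0.1534, 0.1713, 0.2205, 0.2598]
t=3: π = [0.1990, 0.1485, 0.1801, 0.2249, 0.2475]
t=4: π = [0.1975, 0.1502, 0.1786, 0.2242, 0.2495]
t=5: π = [0.1978, 0.1498, 0.1791, 0.2242, 0.2492]

π = [0.1978, 0.1498, 0.1791, 0.2242, 0.2492]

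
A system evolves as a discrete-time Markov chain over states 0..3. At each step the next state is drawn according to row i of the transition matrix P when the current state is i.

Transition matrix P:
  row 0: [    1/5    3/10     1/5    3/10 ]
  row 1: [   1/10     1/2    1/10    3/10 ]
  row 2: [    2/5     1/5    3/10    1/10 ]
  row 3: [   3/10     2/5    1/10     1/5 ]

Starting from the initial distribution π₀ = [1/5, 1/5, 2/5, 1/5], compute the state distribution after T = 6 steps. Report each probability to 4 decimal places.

π = [0.2164, 0.3864, 0.1522, 0.2450]

t=0: π = [0.2000, 0.2000, 0.4000, 0.2000]
t=1: π = [0.2800, 0.3200, 0.2000, 0.2000]
t=2: π = [0.2280, 0.3640, 0.1680, 0.2400]
t=3: π = [0.2212, 0.3800, 0.1564, 0.2424]
t=4: π = [0.2175, 0.3846, 0.1534, 0.2445]
t=5: π = [0.2167, 0.3860, 0.1524, 0.2449]
t=6: π = [0.2164, 0.3864, 0.1522, 0.2450]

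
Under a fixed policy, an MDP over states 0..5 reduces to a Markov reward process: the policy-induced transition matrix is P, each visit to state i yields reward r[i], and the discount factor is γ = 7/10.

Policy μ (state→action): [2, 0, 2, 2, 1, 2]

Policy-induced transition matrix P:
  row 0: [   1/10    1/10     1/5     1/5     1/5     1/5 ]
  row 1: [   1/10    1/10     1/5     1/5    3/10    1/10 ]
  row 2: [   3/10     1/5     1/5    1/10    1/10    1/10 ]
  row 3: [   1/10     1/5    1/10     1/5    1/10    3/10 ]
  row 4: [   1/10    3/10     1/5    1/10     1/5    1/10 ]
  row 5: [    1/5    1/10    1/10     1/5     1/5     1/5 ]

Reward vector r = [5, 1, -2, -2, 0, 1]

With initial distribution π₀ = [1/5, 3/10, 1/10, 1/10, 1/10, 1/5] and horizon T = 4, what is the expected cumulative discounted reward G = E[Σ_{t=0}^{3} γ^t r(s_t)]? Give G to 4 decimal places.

G = 1.6669

t=0: π = [0.2000, 0.3000, 0.1000, 0.1000, 0.1000, 0.2000], E[r] = 1.1000, γ^t·E[r] = 1.100000, running G = 1.100000
t=1: π = [0.1400, 0.1400, 0.1700, 0.1800, 0.2100, 0.1600], E[r] = 0.3000, γ^t·E[r] = 0.210000, running G = 1.310000
t=2: π = [0.1500, 0.1770, 0.1660, 0.1620, 0.1790, 0.1660], E[r] = 0.4370, γ^t·E[r] = 0.214130, running G = 1.524130
t=3: π = [0.1498, 0.1686, 0.1672, 0.1655, 0.1849, 0.1640], E[r] = 0.4162, γ^t·E[r] = 0.142757, running G = 1.666887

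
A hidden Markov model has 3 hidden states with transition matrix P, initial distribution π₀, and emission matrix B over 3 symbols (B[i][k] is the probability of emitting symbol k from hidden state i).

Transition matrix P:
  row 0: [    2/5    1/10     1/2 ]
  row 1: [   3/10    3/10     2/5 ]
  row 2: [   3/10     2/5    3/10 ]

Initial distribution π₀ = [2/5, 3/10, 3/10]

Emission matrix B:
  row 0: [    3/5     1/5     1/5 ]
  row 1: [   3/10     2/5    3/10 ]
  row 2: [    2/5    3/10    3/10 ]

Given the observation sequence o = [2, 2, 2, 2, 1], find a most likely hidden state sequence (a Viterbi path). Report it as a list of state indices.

path = [0, 2, 1, 2, 1]

t=0: δ = [8.000e-02, 9.000e-02, 9.000e-02]  (obs o_0=2)
t=1: δ = [6.400e-03, 1.080e-02, 1.200e-02]  ψ = [0, 2, 0]  (obs o_1=2)
t=2: δ = [7.200e-04, 1.440e-03, 1.296e-03]  ψ = [2, 2, 1]  (obs o_2=2)
t=3: δ = [8.640e-05, 1.555e-04, 1.728e-04]  ψ = [1, 2, 1]  (obs o_3=2)
t=4: δ = [1.037e-05, 2.765e-05, 1.866e-05]  ψ = [2, 2, 1]  (obs o_4=1)
backtrack: best end state = 1; path = [0, 2, 1, 2, 1]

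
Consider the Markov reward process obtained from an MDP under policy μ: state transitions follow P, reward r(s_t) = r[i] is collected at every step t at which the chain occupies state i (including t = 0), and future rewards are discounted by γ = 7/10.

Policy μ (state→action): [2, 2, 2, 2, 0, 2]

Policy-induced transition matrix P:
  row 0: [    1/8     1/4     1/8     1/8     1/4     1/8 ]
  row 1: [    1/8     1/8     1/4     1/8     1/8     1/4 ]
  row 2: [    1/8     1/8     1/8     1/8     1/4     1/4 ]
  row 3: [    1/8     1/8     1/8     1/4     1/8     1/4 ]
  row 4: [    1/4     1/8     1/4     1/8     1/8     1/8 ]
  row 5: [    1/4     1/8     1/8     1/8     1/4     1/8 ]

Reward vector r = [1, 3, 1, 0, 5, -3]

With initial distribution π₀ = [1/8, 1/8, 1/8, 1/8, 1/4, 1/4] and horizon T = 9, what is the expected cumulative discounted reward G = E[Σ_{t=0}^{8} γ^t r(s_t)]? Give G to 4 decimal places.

G = 3.7438

t=0: π = [0.1250, 0.1250, 0.1250, 0.1250, 0.2500, 0.2500], E[r] = 1.1250, γ^t·E[r] = 1.125000, running G = 1.125000
t=1: π = [0.1875, 0.1406, 0.1719, 0.1406, 0.1875, 0.1719], E[r] = 1.2031, γ^t·E[r] = 0.842188, running G = 1.967188
t=2: π = [0.1699, 0.1484, 0.1660, 0.1426, 0.1914, 0.1816], E[r] = 1.1934, γ^t·E[r] = 0.584746, running G = 2.551934
t=3: π = [0.1716, 0.1462, 0.1675, 0.1428, 0.1897, 0.1821], E[r] = 1.1799, γ^t·E[r] = 0.404717, running G = 2.956650
t=4: π = [0.1715, 0.1465, 0.1670, 0.1429, 0.1902, 0.1821], E[r] = 1.1824, γ^t·E[r] = 0.283895, running G = 3.240545
t=5: π = [0.1715, 0.1464, 0.1671, 0.1429, 0.1901, 0.1820], E[r] = 1.1821, γ^t·E[r] = 0.198681, running G = 3.439226
t=6: π = [0.1715, 0.1464, 0.1671, 0.1429, 0.1901, 0.1820], E[r] = 1.1822, γ^t·E[r] = 0.139080, running G = 3.578306
t=7: π = [0.1715, 0.1464, 0.1671, 0.1429, 0.1901, 0.1820], E[r] = 1.1822, γ^t·E[r] = 0.097355, running G = 3.675662
t=8: π = [0.1715, 0.1464, 0.1671, 0.1429, 0.1901, 0.1820], E[r] = 1.1822, γ^t·E[r] = 0.068149, running G = 3.743811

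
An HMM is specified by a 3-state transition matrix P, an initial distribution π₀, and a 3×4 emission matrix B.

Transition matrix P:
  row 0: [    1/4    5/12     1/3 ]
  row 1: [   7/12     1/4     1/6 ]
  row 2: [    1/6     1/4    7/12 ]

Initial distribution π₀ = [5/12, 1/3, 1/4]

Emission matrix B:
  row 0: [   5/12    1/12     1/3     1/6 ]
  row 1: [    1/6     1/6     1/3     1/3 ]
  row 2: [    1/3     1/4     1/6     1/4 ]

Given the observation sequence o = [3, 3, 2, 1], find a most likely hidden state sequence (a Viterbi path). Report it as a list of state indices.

t=0: δ = [6.944e-02, 1.111e-01, 6.250e-02]  (obs o_0=3)
t=1: δ = [1.080e-02, 9.645e-03, 9.115e-03]  ψ = [1, 0, 2]  (obs o_1=3)
t=2: δ = [1.875e-03, 1.500e-03, 8.861e-04]  ψ = [1, 0, 2]  (obs o_2=2)
t=3: δ = [7.293e-05, 1.302e-04, 1.563e-04]  ψ = [1, 0, 0]  (obs o_3=1)
backtrack: best end state = 2; path = [0, 1, 0, 2]

path = [0, 1, 0, 2]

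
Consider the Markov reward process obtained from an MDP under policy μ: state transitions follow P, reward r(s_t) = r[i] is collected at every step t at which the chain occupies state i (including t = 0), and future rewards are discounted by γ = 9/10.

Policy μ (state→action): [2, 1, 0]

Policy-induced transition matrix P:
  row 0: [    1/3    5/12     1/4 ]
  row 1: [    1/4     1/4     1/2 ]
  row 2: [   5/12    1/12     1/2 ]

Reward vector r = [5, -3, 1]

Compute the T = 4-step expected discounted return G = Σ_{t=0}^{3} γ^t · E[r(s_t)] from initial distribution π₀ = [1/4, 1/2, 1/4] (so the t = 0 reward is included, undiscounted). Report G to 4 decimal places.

t=0: π = [0.2500, 0.5000, 0.2500], E[r] = 0.0000, γ^t·E[r] = 0.000000, running G = 0.000000
t=1: π = [0.3125, 0.2500, 0.4375], E[r] = 1.2500, γ^t·E[r] = 1.125000, running G = 1.125000
t=2: π = [0.3490, 0.2292, 0.4219], E[r] = 1.4792, γ^t·E[r] = 1.198125, running G = 2.323125
t=3: π = [0.3494, 0.2378, 0.4128], E[r] = 1.4462, γ^t·E[r] = 1.054266, running G = 3.377391

G = 3.3774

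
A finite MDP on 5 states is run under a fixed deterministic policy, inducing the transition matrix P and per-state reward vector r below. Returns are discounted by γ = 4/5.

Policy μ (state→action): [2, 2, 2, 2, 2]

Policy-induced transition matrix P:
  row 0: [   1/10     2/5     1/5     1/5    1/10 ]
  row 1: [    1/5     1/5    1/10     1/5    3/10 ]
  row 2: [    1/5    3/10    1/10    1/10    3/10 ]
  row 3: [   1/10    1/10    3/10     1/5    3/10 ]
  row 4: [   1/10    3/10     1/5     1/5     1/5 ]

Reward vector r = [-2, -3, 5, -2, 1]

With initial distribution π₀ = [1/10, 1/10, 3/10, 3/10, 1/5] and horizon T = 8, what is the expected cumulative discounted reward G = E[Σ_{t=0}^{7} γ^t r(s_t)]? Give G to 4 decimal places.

G = -0.1861

t=0: π = [0.1000, 0.1000, 0.3000, 0.3000, 0.2000], E[r] = 0.6000, γ^t·E[r] = 0.600000, running G = 0.600000
t=1: π = [0.1400, 0.2400, 0.1900, 0.1700, 0.2600], E[r] = -0.1300, γ^t·E[r] = -0.104000, running G = 0.496000
t=2: π = [0.1430, 0.2560, 0.1740, 0.1810, 0.2460], E[r] = -0.3000, γ^t·E[r] = -0.192000, running G = 0.304000
t=3: π = [0.1430, 0.2525, 0.1751, 0.1826, 0.2468], E[r] = -0.2864, γ^t·E[r] = -0.146637, running G = 0.157363
t=4: π = [0.1428, 0.2525, 0.1755, 0.1825, 0.2467], E[r] = -0.2839, γ^t·E[r] = -0.116273, running G = 0.041090
t=5: π = [0.1428, 0.2525, 0.1754, 0.1825, 0.2468], E[r] = -0.2841, γ^t·E[r] = -0.093086, running G = -0.051996
t=6: π = [0.1428, 0.2525, 0.1754, 0.1825, 0.2468], E[r] = -0.2841, γ^t·E[r] = -0.074480, running G = -0.126475
t=7: π = [0.1428, 0.2525, 0.1754, 0.1825, 0.2468], E[r] = -0.2841, γ^t·E[r] = -0.059583, running G = -0.186058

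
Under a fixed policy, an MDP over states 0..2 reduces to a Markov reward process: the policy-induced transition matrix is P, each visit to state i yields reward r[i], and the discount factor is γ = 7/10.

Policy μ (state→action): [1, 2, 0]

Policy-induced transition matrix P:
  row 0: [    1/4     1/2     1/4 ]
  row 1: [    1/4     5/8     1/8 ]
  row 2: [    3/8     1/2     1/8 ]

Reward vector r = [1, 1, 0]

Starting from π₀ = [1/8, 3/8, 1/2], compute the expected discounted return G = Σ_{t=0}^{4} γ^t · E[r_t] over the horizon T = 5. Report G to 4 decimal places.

t=0: π = [0.1250, 0.3750, 0.5000], E[r] = 0.5000, γ^t·E[r] = 0.500000, running G = 0.500000
t=1: π = [0.3125, 0.5469, 0.1406], E[r] = 0.8594, γ^t·E[r] = 0.601563, running G = 1.101563
t=2: π = [0.2676, 0.5684, 0.1641], E[r] = 0.8359, γ^t·E[r] = 0.409609, running G = 1.511172
t=3: π = [0.2705, 0.5710, 0.1584], E[r] = 0.8416, γ^t·E[r] = 0.288653, running G = 1.799824
t=4: π = [0.2698, 0.5714, 0.1588], E[r] = 0.8412, γ^t·E[r] = 0.201969, running G = 2.001793

G = 2.0018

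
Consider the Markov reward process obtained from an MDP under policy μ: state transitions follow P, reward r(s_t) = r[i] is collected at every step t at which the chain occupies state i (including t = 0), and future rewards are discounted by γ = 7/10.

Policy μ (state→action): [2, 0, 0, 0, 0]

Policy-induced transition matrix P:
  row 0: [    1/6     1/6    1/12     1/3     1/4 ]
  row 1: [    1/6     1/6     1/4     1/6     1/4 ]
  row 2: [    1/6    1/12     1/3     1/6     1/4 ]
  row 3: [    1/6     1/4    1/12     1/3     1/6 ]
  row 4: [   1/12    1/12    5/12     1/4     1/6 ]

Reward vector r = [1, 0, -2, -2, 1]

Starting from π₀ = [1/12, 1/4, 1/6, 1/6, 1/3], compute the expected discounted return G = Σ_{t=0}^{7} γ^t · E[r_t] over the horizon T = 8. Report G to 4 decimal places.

t=0: π = [0.0833, 0.2500, 0.1667, 0.1667, 0.3333], E[r] = -0.2500, γ^t·E[r] = -0.250000, running G = -0.250000
t=1: π = [0.1389, 0.1389, 0.2778, 0.2361, 0.2083], E[r] = -0.6806, γ^t·E[r] = -0.476389, running G = -0.726389
t=2: π = [0.1493, 0.1458, 0.2454, 0.2465, 0.2130], E[r] = -0.6215, γ^t·E[r] = -0.304549, running G = -1.030938
t=3: π = [0.1489, 0.1490, 0.2400, 0.2504, 0.2117], E[r] = -0.6201, γ^t·E[r] = -0.212688, running G = -1.243625
t=4: π = [0.1490, 0.1499, 0.2387, 0.2509, 0.2115], E[r] = -0.6187, γ^t·E[r] = -0.148542, running G = -1.392167
t=5: π = [0.1490, 0.1501, 0.2385, 0.2509, 0.2115], E[r] = -0.6184, γ^t·E[r] = -0.103927, running G = -1.496094
t=6: π = [0.1490, 0.1501, 0.2385, 0.2510, 0.2115], E[r] = -0.6183, γ^t·E[r] = -0.072743, running G = -1.568837
t=7: π = [0.1490, 0.1501, 0.2384, 0.2510, 0.2115], E[r] = -0.6183, γ^t·E[r] = -0.050920, running G = -1.619757

G = -1.6198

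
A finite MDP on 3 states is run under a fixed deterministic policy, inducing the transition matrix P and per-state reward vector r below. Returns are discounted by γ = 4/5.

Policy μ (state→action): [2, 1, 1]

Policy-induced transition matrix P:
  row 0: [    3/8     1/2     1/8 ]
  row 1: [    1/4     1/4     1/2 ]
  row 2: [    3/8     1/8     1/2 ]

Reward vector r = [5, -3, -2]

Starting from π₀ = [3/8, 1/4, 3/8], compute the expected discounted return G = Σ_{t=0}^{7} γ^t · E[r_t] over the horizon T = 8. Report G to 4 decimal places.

G = 0.6547

t=0: π = [0.3750, 0.2500, 0.3750], E[r] = 0.3750, γ^t·E[r] = 0.375000, running G = 0.375000
t=1: π = [0.3438, 0.2969, 0.3594], E[r] = 0.1094, γ^t·E[r] = 0.087500, running G = 0.462500
t=2: π = [0.3379, 0.2910, 0.3711], E[r] = 0.0742, γ^t·E[r] = 0.047500, running G = 0.510000
t=3: π = [0.3386, 0.2881, 0.3733], E[r] = 0.0823, γ^t·E[r] = 0.042125, running G = 0.552125
t=4: π = [0.3390, 0.2880, 0.3730], E[r] = 0.0849, γ^t·E[r] = 0.034788, running G = 0.586913
t=5: π = [0.3390, 0.2881, 0.3729], E[r] = 0.0849, γ^t·E[r] = 0.027815, running G = 0.614728
t=6: π = [0.3390, 0.2881, 0.3729], E[r] = 0.0848, γ^t·E[r] = 0.022218, running G = 0.636945
t=7: π = [0.3390, 0.2881, 0.3729], E[r] = 0.0847, γ^t·E[r] = 0.017771, running G = 0.654717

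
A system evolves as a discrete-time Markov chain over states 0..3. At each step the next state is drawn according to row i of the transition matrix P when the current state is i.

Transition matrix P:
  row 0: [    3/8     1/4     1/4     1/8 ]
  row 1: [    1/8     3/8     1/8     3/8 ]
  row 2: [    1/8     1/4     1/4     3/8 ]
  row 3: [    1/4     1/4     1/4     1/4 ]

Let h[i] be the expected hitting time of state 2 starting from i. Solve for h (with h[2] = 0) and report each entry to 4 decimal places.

First-step conditioning: h[2] = 0; for i ≠ 2, h[i] = 1 + Σ_k P[i][k]·h[k].
  h[0] = 1 + 3/8·h[0] + 1/4·h[1] + 1/8·h[3]
  h[1] = 1 + 1/8·h[0] + 3/8·h[1] + 3/8·h[3]
  h[3] = 1 + 1/4·h[0] + 1/4·h[1] + 1/4·h[3]
Solving the 3×3 linear system over states ≠ 2 gives exactly h = [14/3, 16/3, 0, 14/3] (h[2] = 0 is the target).

h = [4.6667, 5.3333, 0.0000, 4.6667]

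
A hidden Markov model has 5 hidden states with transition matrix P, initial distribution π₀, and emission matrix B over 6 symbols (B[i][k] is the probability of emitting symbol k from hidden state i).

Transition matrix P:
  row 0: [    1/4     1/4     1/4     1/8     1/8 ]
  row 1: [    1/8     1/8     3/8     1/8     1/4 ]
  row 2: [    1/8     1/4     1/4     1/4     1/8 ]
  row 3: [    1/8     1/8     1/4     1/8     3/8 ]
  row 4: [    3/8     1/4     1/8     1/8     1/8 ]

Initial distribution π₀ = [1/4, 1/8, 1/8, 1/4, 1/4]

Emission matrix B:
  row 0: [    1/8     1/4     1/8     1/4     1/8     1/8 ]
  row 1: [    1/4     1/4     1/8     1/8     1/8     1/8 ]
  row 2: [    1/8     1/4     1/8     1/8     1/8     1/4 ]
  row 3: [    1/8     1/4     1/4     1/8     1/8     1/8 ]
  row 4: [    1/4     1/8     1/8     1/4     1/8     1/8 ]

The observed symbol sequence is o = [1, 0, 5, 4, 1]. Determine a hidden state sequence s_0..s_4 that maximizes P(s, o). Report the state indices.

t=0: δ = [6.250e-02, 3.125e-02, 3.125e-02, 6.250e-02, 3.125e-02]  (obs o_0=1)
t=1: δ = [1.953e-03, 3.906e-03, 1.953e-03, 9.766e-04, 5.859e-03]  ψ = [0, 0, 0, 0, 3]  (obs o_1=0)
t=2: δ = [2.747e-04, 1.831e-04, 3.662e-04, 9.155e-05, 1.221e-04]  ψ = [4, 4, 1, 4, 1]  (obs o_2=5)
t=3: δ = [8.583e-06, 1.144e-05, 1.144e-05, 1.144e-05, 5.722e-06]  ψ = [0, 2, 2, 2, 1]  (obs o_3=4)
t=4: δ = [5.364e-07, 7.153e-07, 1.073e-06, 7.153e-07, 5.364e-07]  ψ = [0, 2, 1, 2, 3]  (obs o_4=1)
backtrack: best end state = 2; path = [0, 1, 2, 1, 2]

path = [0, 1, 2, 1, 2]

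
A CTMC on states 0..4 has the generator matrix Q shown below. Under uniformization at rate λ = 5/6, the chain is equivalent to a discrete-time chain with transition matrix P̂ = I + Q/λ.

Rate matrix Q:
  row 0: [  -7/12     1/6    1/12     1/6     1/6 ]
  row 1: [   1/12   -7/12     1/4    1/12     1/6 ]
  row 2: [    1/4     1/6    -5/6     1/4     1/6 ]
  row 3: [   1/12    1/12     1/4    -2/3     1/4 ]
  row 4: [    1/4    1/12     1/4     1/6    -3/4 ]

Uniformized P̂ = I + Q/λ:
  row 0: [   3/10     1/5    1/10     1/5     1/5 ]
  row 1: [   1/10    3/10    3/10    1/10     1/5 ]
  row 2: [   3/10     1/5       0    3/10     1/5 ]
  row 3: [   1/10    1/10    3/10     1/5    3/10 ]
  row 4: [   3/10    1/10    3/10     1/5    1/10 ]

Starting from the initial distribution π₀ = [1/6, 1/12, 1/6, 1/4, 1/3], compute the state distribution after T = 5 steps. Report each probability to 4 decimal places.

π = [0.2241, 0.1775, 0.1963, 0.2018, 0.2002]

t=0: π = [0.1667, 0.0833, 0.1667, 0.2500, 0.3333]
t=1: π = [0.2333, 0.1500, 0.2167, 0.2083, 0.1917]
t=2: π = [0.2283, 0.1750, 0.1883, 0.2067, 0.2017]
t=3: π = [0.2237, 0.1767, 0.1978, 0.2013, 0.2005]
t=4: π = [0.2244, 0.1775, 0.1959, 0.2021, 0.2001]
t=5: π = [0.2241, 0.1775, 0.1963, 0.2018, 0.2002]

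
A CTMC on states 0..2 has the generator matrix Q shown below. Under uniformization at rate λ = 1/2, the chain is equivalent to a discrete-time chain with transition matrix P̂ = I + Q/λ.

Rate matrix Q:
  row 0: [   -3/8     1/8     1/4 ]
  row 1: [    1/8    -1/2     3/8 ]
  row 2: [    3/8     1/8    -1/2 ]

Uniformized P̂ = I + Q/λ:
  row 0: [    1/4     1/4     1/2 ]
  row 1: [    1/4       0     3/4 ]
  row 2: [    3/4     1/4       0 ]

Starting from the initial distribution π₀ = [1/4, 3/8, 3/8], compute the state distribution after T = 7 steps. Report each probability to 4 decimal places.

t=0: π = [0.2500, 0.3750, 0.3750]
t=1: π = [0.4375, 0.1563, 0.4063]
t=2: π = [0.4531, 0.2109, 0.3359]
t=3: π = [0.4180, 0.1973, 0.3848]
t=4: π = [0.4424, 0.2007, 0.3569]
t=5: π = [0.4285, 0.1998, 0.3717]
t=6: π = [0.4359, 0.2000, 0.3641]
t=7: π = [0.4321, 0.2000, 0.3680]

π = [0.4321, 0.2000, 0.3680]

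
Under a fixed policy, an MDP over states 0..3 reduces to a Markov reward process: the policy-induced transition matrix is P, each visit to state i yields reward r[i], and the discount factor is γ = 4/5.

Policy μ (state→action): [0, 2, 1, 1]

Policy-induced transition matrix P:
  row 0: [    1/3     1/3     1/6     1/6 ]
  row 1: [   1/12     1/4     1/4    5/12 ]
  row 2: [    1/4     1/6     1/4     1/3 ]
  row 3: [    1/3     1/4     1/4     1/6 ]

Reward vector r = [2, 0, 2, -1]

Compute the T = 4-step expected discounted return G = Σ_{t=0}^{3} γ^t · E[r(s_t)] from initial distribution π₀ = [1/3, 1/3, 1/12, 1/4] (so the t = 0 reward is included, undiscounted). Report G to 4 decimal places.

t=0: π = [0.3333, 0.3333, 0.0833, 0.2500], E[r] = 0.5833, γ^t·E[r] = 0.583333, running G = 0.583333
t=1: π = [0.2431, 0.2708, 0.2222, 0.2639], E[r] = 0.6667, γ^t·E[r] = 0.533333, running G = 1.116667
t=2: π = [0.2471, 0.2517, 0.2297, 0.2714], E[r] = 0.6823, γ^t·E[r] = 0.436667, running G = 1.553333
t=3: π = [0.2513, 0.2514, 0.2294, 0.2679], E[r] = 0.6934, γ^t·E[r] = 0.355037, running G = 1.908370

G = 1.9084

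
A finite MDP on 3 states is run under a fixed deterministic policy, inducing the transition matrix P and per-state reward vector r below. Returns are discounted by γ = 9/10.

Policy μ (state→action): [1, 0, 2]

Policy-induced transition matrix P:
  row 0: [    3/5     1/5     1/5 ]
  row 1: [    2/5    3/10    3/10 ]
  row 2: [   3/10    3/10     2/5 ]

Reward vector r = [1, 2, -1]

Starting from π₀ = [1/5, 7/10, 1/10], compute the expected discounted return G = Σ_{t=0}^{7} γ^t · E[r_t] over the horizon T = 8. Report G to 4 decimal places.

t=0: π = [0.2000, 0.7000, 0.1000], E[r] = 1.5000, γ^t·E[r] = 1.500000, running G = 1.500000
t=1: π = [0.4300, 0.2800, 0.2900], E[r] = 0.7000, γ^t·E[r] = 0.630000, running G = 2.130000
t=2: π = [0.4570, 0.2570, 0.2860], E[r] = 0.6850, γ^t·E[r] = 0.554850, running G = 2.684850
t=3: π = [0.4628, 0.2543, 0.2829], E[r] = 0.6885, γ^t·E[r] = 0.501917, running G = 3.186767
t=4: π = [0.4643, 0.2537, 0.2820], E[r] = 0.6897, γ^t·E[r] = 0.452512, running G = 3.639279
t=5: π = [0.4647, 0.2536, 0.2818], E[r] = 0.6900, γ^t·E[r] = 0.407453, running G = 4.046732
t=6: π = [0.4648, 0.2535, 0.2817], E[r] = 0.6901, γ^t·E[r] = 0.366753, running G = 4.413485
t=7: π = [0.4648, 0.2535, 0.2817], E[r] = 0.6901, γ^t·E[r] = 0.330088, running G = 4.743573

G = 4.7436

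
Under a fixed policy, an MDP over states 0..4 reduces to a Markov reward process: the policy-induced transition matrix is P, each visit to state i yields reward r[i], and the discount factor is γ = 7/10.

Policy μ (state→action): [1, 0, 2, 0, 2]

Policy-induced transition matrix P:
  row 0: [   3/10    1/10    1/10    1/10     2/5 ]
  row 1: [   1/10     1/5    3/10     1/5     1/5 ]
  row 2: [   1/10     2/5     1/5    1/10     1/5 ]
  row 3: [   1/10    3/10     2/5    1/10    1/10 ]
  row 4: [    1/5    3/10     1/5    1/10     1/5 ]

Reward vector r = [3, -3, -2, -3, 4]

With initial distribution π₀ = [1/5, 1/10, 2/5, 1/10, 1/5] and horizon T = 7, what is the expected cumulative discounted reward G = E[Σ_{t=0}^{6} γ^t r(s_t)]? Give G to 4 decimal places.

G = -0.5747

t=0: π = [0.2000, 0.1000, 0.4000, 0.1000, 0.2000], E[r] = 0.0000, γ^t·E[r] = 0.000000, running G = 0.000000
t=1: π = [0.1600, 0.2900, 0.2100, 0.1100, 0.2300], E[r] = -0.2200, γ^t·E[r] = -0.154000, running G = -0.154000
t=2: π = [0.1550, 0.2600, 0.2350, 0.1290, 0.2210], E[r] = -0.2880, γ^t·E[r] = -0.141120, running G = -0.295120
t=3: π = [0.1531, 0.2665, 0.2363, 0.1260, 0.2181], E[r] = -0.3184, γ^t·E[r] = -0.109211, running G = -0.404331
t=4: π = [0.1524, 0.2664, 0.2365, 0.1267, 0.2180], E[r] = -0.3227, γ^t·E[r] = -0.077490, running G = -0.481821
t=5: π = [0.1523, 0.2665, 0.2367, 0.1266, 0.2178], E[r] = -0.3248, γ^t·E[r] = -0.054589, running G = -0.536411
t=6: π = [0.1522, 0.2666, 0.2368, 0.1267, 0.2178], E[r] = -0.3253, γ^t·E[r] = -0.038266, running G = -0.574676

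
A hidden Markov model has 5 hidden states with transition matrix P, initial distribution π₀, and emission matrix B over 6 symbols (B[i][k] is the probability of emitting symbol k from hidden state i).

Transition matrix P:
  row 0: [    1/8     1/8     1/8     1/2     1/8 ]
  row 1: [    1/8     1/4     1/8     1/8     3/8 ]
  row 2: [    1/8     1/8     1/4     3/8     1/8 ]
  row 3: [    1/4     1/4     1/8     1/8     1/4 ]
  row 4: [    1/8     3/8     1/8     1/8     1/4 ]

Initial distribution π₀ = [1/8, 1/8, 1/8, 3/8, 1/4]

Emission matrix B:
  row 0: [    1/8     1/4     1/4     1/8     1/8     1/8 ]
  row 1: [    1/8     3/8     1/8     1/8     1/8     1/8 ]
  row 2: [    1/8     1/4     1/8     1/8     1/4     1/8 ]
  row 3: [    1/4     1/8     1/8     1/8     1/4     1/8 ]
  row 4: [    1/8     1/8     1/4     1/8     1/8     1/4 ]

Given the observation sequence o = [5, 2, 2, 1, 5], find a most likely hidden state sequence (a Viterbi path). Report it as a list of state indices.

t=0: δ = [1.562e-02, 1.562e-02, 1.562e-02, 4.688e-02, 6.250e-02]  (obs o_0=5)
t=1: δ = [2.930e-03, 2.930e-03, 9.766e-04, 9.766e-04, 3.906e-03]  ψ = [3, 4, 4, 0, 4]  (obs o_1=2)
t=2: δ = [1.221e-04, 1.831e-04, 6.104e-05, 1.831e-04, 2.747e-04]  ψ = [4, 4, 4, 0, 1]  (obs o_2=2)
t=3: δ = [1.144e-05, 3.862e-05, 8.583e-06, 7.629e-06, 8.583e-06]  ψ = [3, 4, 4, 0, 1]  (obs o_3=1)
t=4: δ = [6.035e-07, 1.207e-06, 6.035e-07, 7.153e-07, 3.621e-06]  ψ = [1, 1, 1, 0, 1]  (obs o_4=5)
backtrack: best end state = 4; path = [4, 1, 4, 1, 4]

path = [4, 1, 4, 1, 4]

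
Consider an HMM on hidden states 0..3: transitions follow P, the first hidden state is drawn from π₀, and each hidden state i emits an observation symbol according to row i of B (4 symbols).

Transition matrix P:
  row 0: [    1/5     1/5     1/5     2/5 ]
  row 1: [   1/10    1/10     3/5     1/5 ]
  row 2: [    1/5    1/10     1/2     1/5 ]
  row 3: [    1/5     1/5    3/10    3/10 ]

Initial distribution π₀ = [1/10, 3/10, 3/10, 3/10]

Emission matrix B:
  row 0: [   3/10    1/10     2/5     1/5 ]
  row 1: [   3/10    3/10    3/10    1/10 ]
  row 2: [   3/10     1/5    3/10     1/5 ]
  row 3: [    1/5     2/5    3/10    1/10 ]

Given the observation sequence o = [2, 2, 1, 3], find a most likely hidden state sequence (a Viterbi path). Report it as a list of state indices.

t=0: δ = [4.000e-02, 9.000e-02, 9.000e-02, 9.000e-02]  (obs o_0=2)
t=1: δ = [7.200e-03, 5.400e-03, 1.620e-02, 8.100e-03]  ψ = [2, 3, 1, 3]  (obs o_1=2)
t=2: δ = [3.240e-04, 4.860e-04, 1.620e-03, 1.296e-03]  ψ = [2, 2, 2, 2]  (obs o_2=1)
t=3: δ = [6.480e-05, 2.592e-05, 1.620e-04, 3.888e-05]  ψ = [2, 3, 2, 3]  (obs o_3=3)
backtrack: best end state = 2; path = [1, 2, 2, 2]

path = [1, 2, 2, 2]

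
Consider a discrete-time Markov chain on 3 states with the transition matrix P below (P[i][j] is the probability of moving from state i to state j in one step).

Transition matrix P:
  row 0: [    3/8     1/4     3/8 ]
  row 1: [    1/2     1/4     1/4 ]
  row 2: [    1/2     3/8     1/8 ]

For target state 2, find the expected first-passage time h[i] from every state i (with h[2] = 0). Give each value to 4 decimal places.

h = [2.9091, 3.2727, 0.0000]

First-step conditioning: h[2] = 0; for i ≠ 2, h[i] = 1 + Σ_k P[i][k]·h[k].
  h[0] = 1 + 3/8·h[0] + 1/4·h[1]
  h[1] = 1 + 1/2·h[0] + 1/4·h[1]
Solving the 2×2 linear system over states ≠ 2 gives exactly h = [32/11, 36/11, 0] (h[2] = 0 is the target).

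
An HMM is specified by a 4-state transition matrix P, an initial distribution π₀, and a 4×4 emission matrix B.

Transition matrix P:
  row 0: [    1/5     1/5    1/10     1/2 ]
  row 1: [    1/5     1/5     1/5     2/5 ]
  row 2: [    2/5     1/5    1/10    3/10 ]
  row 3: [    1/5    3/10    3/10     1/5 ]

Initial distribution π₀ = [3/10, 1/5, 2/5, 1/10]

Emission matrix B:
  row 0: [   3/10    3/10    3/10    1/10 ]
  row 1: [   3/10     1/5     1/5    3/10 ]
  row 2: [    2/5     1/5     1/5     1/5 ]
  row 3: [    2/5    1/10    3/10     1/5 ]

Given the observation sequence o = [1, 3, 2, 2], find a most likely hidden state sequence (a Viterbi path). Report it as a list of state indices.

path = [0, 3, 0, 3]

t=0: δ = [9.000e-02, 4.000e-02, 8.000e-02, 1.000e-02]  (obs o_0=1)
t=1: δ = [3.200e-03, 5.400e-03, 1.800e-03, 9.000e-03]  ψ = [2, 0, 0, 0]  (obs o_1=3)
t=2: δ = [5.400e-04, 5.400e-04, 5.400e-04, 6.480e-04]  ψ = [3, 3, 3, 1]  (obs o_2=2)
t=3: δ = [6.480e-05, 3.888e-05, 3.888e-05, 8.100e-05]  ψ = [2, 3, 3, 0]  (obs o_3=2)
backtrack: best end state = 3; path = [0, 3, 0, 3]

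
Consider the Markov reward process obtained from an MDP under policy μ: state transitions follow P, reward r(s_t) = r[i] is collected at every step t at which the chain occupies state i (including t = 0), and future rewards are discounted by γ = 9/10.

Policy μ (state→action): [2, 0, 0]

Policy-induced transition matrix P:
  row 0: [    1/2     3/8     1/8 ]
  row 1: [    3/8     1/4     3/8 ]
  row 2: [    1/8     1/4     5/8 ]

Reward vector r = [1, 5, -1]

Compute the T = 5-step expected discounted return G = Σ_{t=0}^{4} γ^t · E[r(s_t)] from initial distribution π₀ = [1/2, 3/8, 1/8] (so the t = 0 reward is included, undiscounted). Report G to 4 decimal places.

G = 6.9584

t=0: π = [0.5000, 0.3750, 0.1250], E[r] = 2.2500, γ^t·E[r] = 2.250000, running G = 2.250000
t=1: π = [0.4063, 0.3125, 0.2813], E[r] = 1.6875, γ^t·E[r] = 1.518750, running G = 3.768750
t=2: π = [0.3555, 0.3008, 0.3438], E[r] = 1.5156, γ^t·E[r] = 1.227656, running G = 4.996406
t=3: π = [0.3335, 0.2944, 0.3721], E[r] = 1.4336, γ^t·E[r] = 1.045090, running G = 6.041496
t=4: π = [0.3237, 0.2917, 0.3846], E[r] = 1.3975, γ^t·E[r] = 0.916874, running G = 6.958370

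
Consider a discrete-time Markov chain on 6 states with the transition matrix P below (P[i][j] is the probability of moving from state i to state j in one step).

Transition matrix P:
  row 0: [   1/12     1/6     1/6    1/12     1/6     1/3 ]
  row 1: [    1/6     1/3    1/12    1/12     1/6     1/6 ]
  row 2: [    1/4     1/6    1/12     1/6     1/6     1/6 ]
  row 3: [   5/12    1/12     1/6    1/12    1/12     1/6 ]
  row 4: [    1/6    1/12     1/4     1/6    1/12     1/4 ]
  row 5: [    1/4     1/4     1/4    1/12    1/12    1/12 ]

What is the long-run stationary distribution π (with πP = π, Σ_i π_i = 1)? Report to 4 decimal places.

Balance equations π_j = Σ_i π_i·P[i][j]:
  π_0 = 1/12·π_0 + 1/6·π_1 + 1/4·π_2 + 5/12·π_3 + 1/6·π_4 + 1/4·π_5
  π_1 = 1/6·π_0 + 1/3·π_1 + 1/6·π_2 + 1/12·π_3 + 1/12·π_4 + 1/4·π_5
  π_2 = 1/6·π_0 + 1/12·π_1 + 1/12·π_2 + 1/6·π_3 + 1/4·π_4 + 1/4·π_5
  π_3 = 1/12·π_0 + 1/12·π_1 + 1/6·π_2 + 1/12·π_3 + 1/6·π_4 + 1/12·π_5
  π_4 = 1/6·π_0 + 1/6·π_1 + 1/6·π_2 + 1/12·π_3 + 1/12·π_4 + 1/12·π_5
  normalize: π_0 + π_1 + π_2 + π_3 + π_4 + π_5 = 1
Solving the linear system gives exactly π = [16071/77866, 30481/155732, 25521/155732, 8399/77866, 20323/155732, 30467/155732].

π = [0.2064, 0.1957, 0.1639, 0.1079, 0.1305, 0.1956]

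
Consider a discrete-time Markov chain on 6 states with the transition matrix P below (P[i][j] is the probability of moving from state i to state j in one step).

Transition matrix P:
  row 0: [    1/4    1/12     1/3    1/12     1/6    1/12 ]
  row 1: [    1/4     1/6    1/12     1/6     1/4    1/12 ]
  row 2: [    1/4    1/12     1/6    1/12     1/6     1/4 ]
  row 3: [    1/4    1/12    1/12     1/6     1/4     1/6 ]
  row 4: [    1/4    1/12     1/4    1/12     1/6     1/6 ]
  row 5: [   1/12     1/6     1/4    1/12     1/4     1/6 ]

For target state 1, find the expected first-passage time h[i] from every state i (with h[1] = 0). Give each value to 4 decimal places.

h = [10.3438, 0.0000, 10.2103, 10.2892, 10.2770, 9.4095]

First-step conditioning: h[1] = 0; for i ≠ 1, h[i] = 1 + Σ_k P[i][k]·h[k].
  h[0] = 1 + 1/4·h[0] + 1/3·h[2] + 1/12·h[3] + 1/6·h[4] + 1/12·h[5]
  h[2] = 1 + 1/4·h[0] + 1/6·h[2] + 1/12·h[3] + 1/6·h[4] + 1/4·h[5]
  h[3] = 1 + 1/4·h[0] + 1/12·h[2] + 1/6·h[3] + 1/4·h[4] + 1/6·h[5]
  h[4] = 1 + 1/4·h[0] + 1/4·h[2] + 1/12·h[3] + 1/6·h[4] + 1/6·h[5]
  h[5] = 1 + 1/12·h[0] + 1/4·h[2] + 1/12·h[3] + 1/4·h[4] + 1/6·h[5]
Solving the 5×5 linear system over states ≠ 1 gives exactly h = [10230/989, 0, 10098/989, 10176/989, 10164/989, 9306/989] (h[1] = 0 is the target).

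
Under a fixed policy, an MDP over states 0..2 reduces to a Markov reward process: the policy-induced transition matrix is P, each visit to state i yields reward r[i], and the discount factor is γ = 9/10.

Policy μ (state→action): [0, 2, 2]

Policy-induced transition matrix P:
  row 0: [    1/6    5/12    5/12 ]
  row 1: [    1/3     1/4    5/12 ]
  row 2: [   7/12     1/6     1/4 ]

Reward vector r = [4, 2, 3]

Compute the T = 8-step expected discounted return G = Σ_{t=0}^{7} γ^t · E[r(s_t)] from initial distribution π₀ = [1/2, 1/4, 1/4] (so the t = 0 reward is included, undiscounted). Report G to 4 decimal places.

G = 17.6609

t=0: π = [0.5000, 0.2500, 0.2500], E[r] = 3.2500, γ^t·E[r] = 3.250000, running G = 3.250000
t=1: π = [0.3125, 0.3125, 0.3750], E[r] = 3.0000, γ^t·E[r] = 2.700000, running G = 5.950000
t=2: π = [0.3750, 0.2708, 0.3542], E[r] = 3.1042, γ^t·E[r] = 2.514375, running G = 8.464375
t=3: π = [0.3594, 0.2830, 0.3576], E[r] = 3.0764, γ^t·E[r] = 2.242688, running G = 10.707063
t=4: π = [0.3628, 0.2801, 0.3571], E[r] = 3.0828, γ^t·E[r] = 2.022595, running G = 12.729658
t=5: π = [0.3621, 0.2807, 0.3572], E[r] = 3.0814, γ^t·E[r] = 1.819538, running G = 14.549196
t=6: π = [0.3623, 0.2806, 0.3571], E[r] = 3.0817, γ^t·E[r] = 1.637730, running G = 16.186926
t=7: π = [0.3622, 0.2806, 0.3571], E[r] = 3.0816, γ^t·E[r] = 1.473931, running G = 17.660857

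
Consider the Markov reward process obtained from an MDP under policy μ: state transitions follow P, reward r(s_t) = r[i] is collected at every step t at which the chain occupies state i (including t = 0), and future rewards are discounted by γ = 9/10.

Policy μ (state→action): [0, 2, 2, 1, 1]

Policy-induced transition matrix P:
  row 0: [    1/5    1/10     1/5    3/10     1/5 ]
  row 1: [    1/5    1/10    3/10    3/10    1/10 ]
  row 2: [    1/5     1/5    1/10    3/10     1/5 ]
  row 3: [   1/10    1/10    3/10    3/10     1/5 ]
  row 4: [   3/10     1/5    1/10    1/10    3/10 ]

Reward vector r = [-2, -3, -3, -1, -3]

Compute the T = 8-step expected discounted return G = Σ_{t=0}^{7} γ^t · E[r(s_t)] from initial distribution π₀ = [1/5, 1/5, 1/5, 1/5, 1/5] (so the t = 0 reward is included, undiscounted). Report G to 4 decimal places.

G = -13.1336

t=0: π = [0.2000, 0.2000, 0.2000, 0.2000, 0.2000], E[r] = -2.4000, γ^t·E[r] = -2.400000, running G = -2.400000
t=1: π = [0.2000, 0.1400, 0.2000, 0.2600, 0.2000], E[r] = -2.2800, γ^t·E[r] = -2.052000, running G = -4.452000
t=2: π = [0.1940, 0.1400, 0.2000, 0.2600, 0.2060], E[r] = -2.2860, γ^t·E[r] = -1.851660, running G = -6.303660
t=3: π = [0.1946, 0.1406, 0.1994, 0.2588, 0.2066], E[r] = -2.2878, γ^t·E[r] = -1.667806, running G = -7.971466
t=4: π = [0.1948, 0.1406, 0.1993, 0.2587, 0.2066], E[r] = -2.2879, γ^t·E[r] = -1.501065, running G = -9.472531
t=5: π = [0.1948, 0.1406, 0.1993, 0.2587, 0.2066], E[r] = -2.2878, γ^t·E[r] = -1.350951, running G = -10.823483
t=6: π = [0.1948, 0.1406, 0.1993, 0.2587, 0.2066], E[r] = -2.2878, γ^t·E[r] = -1.215856, running G = -12.039339
t=7: π = [0.1948, 0.1406, 0.1993, 0.2587, 0.2066], E[r] = -2.2878, γ^t·E[r] = -1.094271, running G = -13.133609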